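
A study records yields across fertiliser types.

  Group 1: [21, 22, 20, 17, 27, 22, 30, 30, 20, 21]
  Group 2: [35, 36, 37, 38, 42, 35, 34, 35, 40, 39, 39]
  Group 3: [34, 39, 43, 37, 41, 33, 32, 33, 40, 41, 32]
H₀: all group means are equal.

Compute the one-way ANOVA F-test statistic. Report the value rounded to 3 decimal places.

Group means [23.00, 37.27, 36.82], grand mean 32.656
SSB = Σnᵢ(x̄ᵢ−x̄)² = 1357.401; SSW = ΣΣ(x−x̄ᵢ)² = 413.818
MSB = 1357.401/2 = 678.7003; MSW = 413.818/29 = 14.2696
F = MSB/MSW = 47.5627
df = (2, 29)

test statistic = 47.563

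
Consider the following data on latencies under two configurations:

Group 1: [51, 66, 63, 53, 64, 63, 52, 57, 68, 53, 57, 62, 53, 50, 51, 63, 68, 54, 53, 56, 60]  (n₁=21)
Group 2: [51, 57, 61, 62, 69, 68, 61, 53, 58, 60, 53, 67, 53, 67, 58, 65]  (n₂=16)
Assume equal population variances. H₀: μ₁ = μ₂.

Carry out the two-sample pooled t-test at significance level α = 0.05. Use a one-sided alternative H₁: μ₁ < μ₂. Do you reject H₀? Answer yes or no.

reject H₀: no

x̄₁=57.952, s₁=5.979, n₁=21
x̄₂=60.188, s₂=5.879, n₂=16
s_p² = [20·5.979² + 15·5.879²]/35 = 35.2397
SE = √(s_p²·(1/21+1/16)) = 1.9699
t = (57.952−60.188)/1.9699 = -1.1346
df = 35
p-value (one-sided, H₁ less) = 0.13212
At α=0.05: p ≥ α → fail to reject H₀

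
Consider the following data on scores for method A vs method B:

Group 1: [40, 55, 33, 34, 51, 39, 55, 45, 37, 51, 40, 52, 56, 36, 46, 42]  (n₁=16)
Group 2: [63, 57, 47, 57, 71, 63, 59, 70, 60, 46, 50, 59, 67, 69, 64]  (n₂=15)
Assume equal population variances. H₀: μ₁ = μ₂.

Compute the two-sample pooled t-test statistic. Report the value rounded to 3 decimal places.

test statistic = -5.500

x̄₁=44.500, s₁=7.933, n₁=16
x̄₂=60.133, s₂=7.882, n₂=15
s_p² = [15·7.933² + 14·7.882²]/29 = 62.5425
SE = √(s_p²·(1/16+1/15)) = 2.8423
t = (44.500−60.133)/2.8423 = -5.5003
df = 29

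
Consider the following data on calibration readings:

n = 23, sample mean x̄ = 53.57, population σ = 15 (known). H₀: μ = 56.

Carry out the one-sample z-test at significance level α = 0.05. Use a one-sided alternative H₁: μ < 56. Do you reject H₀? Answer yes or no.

SE = σ/√n = 15/√23 = 3.1277
z = (x̄−μ₀)/SE = (53.57−56)/3.1277 = -0.7769
p-value (one-sided, H₁ less) = 0.21860
At α=0.05: p ≥ α → fail to reject H₀

reject H₀: no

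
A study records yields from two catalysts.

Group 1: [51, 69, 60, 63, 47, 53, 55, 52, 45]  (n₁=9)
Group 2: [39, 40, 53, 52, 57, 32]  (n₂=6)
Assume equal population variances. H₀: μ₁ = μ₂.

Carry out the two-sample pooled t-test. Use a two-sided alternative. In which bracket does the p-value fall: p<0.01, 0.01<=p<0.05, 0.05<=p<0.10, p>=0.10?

x̄₁=55.000, s₁=7.730, n₁=9
x̄₂=45.500, s₂=9.854, n₂=6
s_p² = [8·7.730² + 5·9.854²]/13 = 74.1154
SE = √(s_p²·(1/9+1/6)) = 4.5374
t = (55.000−45.500)/4.5374 = 2.0937
df = 13
p-value (two-sided) = 0.05645
→ bracket: 0.05<=p<0.10

p-value bracket: 0.05<=p<0.10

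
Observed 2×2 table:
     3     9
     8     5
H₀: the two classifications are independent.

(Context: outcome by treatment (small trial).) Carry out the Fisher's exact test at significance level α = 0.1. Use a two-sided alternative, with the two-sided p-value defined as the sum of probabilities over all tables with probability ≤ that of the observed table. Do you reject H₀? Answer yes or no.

reject H₀: no

Margins: r₁=12, r₂=13, c₁=11, c₂=14, n=25
p_obs = C(12,3)·C(13,8)/C(25,11); sum pmf over tables with pmf ≤ p_obs
p-value (two-sided) = 0.11070
At α=0.1: p ≥ α → fail to reject H₀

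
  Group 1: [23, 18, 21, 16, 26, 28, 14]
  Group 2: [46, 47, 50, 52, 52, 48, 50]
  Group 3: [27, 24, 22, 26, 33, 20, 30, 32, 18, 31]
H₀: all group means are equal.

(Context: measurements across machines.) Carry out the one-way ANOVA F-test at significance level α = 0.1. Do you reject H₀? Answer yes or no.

reject H₀: yes

Group means [20.86, 49.29, 26.30], grand mean 31.417
SSB = Σnᵢ(x̄ᵢ−x̄)² = 3277.448; SSW = ΣΣ(x−x̄ᵢ)² = 440.386
MSB = 3277.448/2 = 1638.7238; MSW = 440.386/21 = 20.9707
F = MSB/MSW = 78.1433
df = (2, 21)
p-value (upper-tail) = 0.00000
At α=0.1: p < α → reject H₀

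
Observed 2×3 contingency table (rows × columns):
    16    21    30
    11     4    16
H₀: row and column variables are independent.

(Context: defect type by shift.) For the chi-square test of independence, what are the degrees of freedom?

df = (r−1)(c−1) = (2−1)·(3−1) = 2

degrees of freedom = 2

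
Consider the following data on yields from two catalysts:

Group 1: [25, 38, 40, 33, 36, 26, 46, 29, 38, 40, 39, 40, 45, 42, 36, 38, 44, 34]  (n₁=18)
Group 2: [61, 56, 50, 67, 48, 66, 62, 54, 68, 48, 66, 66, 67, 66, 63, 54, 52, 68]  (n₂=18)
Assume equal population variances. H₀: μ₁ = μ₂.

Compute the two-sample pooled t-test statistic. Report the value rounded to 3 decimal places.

test statistic = -10.253

x̄₁=37.167, s₁=5.983, n₁=18
x̄₂=60.111, s₂=7.372, n₂=18
s_p² = [17·5.983² + 17·7.372²]/34 = 45.0670
SE = √(s_p²·(1/18+1/18)) = 2.2377
t = (37.167−60.111)/2.2377 = -10.2534
df = 34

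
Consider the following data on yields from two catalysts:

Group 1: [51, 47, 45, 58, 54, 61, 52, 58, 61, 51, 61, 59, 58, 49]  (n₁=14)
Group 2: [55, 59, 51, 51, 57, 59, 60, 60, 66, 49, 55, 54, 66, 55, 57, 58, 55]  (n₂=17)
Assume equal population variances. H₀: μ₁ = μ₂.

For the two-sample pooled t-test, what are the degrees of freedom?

degrees of freedom = 29

df = n₁ + n₂ − 2 = 14 + 17 − 2 = 29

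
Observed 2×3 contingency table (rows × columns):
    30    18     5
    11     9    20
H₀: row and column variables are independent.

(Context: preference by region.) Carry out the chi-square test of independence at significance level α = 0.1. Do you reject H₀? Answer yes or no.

Row totals [53, 40], col totals [41, 27, 25], n=93
χ² = (30−23.37)²/23.37 + (18−15.39)²/15.39 + (5−14.25)²/14.25 + (11−17.63)²/17.63 + (9−11.61)²/11.61 + (20−10.75)²/10.75 = 19.3661
df = 2
p-value (upper-tail) = 0.00006
At α=0.1: p < α → reject H₀

reject H₀: yes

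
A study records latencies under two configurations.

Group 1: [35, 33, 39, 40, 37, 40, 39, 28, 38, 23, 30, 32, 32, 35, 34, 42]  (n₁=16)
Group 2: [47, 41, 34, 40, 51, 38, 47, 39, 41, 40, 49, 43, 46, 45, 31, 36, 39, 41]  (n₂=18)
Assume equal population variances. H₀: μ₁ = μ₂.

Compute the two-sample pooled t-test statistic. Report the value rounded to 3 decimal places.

test statistic = -3.801

x̄₁=34.812, s₁=5.063, n₁=16
x̄₂=41.556, s₂=5.249, n₂=18
s_p² = [15·5.063² + 17·5.249²]/32 = 26.6526
SE = √(s_p²·(1/16+1/18)) = 1.7738
t = (34.812−41.556)/1.7738 = -3.8014
df = 32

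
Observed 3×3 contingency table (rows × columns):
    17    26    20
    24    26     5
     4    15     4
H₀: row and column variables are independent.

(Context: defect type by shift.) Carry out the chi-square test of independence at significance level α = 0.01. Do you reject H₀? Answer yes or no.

reject H₀: yes

Row totals [63, 55, 23], col totals [45, 67, 29], n=141
χ² = (17−20.11)²/20.11 + (26−29.94)²/29.94 + (20−12.96)²/12.96 + (24−17.55)²/17.55 + (26−26.13)²/26.13 + (5−11.31)²/11.31 + (4−7.34)²/7.34 + (15−10.93)²/10.93 + (4−4.73)²/4.73 = 13.8650
df = 4
p-value (upper-tail) = 0.00774
At α=0.01: p < α → reject H₀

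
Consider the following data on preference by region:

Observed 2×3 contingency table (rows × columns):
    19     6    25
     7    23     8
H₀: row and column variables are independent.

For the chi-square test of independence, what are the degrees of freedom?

degrees of freedom = 2

df = (r−1)(c−1) = (2−1)·(3−1) = 2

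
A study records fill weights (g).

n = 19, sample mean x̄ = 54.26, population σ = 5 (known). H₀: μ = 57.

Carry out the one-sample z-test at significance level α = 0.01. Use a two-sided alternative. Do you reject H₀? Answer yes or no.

SE = σ/√n = 5/√19 = 1.1471
z = (x̄−μ₀)/SE = (54.26−57)/1.1471 = -2.3887
p-value (two-sided) = 0.01691
At α=0.01: p ≥ α → fail to reject H₀

reject H₀: no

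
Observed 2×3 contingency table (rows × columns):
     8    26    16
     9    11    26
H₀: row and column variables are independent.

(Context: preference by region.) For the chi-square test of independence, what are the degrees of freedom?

df = (r−1)(c−1) = (2−1)·(3−1) = 2

degrees of freedom = 2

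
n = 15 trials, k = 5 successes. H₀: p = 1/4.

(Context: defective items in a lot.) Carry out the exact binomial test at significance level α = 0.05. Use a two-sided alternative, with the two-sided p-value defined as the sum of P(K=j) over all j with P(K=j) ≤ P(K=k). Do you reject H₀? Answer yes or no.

reject H₀: no

Exact binomial: n=15, k=5, p₀=1/4=0.2500
P(X=j) = C(n,j)·p₀^j·(1−p₀)^(n−j); p = Σ P(X=j) over j with P(X=j) ≤ P(X=5)
p-value (two-sided) = 0.54960
At α=0.05: p ≥ α → fail to reject H₀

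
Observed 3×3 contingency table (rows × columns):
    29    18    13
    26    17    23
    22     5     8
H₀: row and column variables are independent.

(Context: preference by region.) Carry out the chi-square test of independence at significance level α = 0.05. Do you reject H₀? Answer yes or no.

reject H₀: no

Row totals [60, 66, 35], col totals [77, 40, 44], n=161
χ² = (29−28.70)²/28.70 + (18−14.91)²/14.91 + (13−16.40)²/16.40 + (26−31.57)²/31.57 + (17−16.40)²/16.40 + (23−18.04)²/18.04 + (22−16.74)²/16.74 + (5−8.70)²/8.70 + (8−9.57)²/9.57 = 7.1980
df = 4
p-value (upper-tail) = 0.12579
At α=0.05: p ≥ α → fail to reject H₀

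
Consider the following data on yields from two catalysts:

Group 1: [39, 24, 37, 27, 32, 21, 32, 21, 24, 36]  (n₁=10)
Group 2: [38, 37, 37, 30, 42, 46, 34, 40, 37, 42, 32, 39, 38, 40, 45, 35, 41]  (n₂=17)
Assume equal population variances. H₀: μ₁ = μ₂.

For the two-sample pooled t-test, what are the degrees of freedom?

df = n₁ + n₂ − 2 = 10 + 17 − 2 = 25

degrees of freedom = 25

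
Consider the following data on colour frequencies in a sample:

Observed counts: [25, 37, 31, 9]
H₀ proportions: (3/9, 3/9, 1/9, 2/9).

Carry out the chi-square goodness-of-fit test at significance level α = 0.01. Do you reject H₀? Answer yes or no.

n = 102; E_i = n·p_i = [34.00, 34.00, 11.33, 22.67]
χ² = (25−34.00)²/34.00 + (37−34.00)²/34.00 + (31−11.33)²/11.33 + (9−22.67)²/22.67 = 45.0147
df = 3
p-value (upper-tail) = 0.00000
At α=0.01: p < α → reject H₀

reject H₀: yes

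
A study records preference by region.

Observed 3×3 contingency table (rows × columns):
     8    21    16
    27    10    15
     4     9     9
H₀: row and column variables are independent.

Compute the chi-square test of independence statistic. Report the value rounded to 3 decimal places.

test statistic = 16.915

Row totals [45, 52, 22], col totals [39, 40, 40], n=119
χ² = (8−14.75)²/14.75 + (21−15.13)²/15.13 + (16−15.13)²/15.13 + (27−17.04)²/17.04 + (10−17.48)²/17.48 + (15−17.48)²/17.48 + (4−7.21)²/7.21 + (9−7.39)²/7.39 + (9−7.39)²/7.39 = 16.9154
df = 4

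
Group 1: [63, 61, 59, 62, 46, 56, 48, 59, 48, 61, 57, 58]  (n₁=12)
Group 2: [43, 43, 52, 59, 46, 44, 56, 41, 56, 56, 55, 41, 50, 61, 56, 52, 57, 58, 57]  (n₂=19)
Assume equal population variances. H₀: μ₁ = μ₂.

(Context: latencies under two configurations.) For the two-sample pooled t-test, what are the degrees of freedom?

degrees of freedom = 29

df = n₁ + n₂ − 2 = 12 + 19 − 2 = 29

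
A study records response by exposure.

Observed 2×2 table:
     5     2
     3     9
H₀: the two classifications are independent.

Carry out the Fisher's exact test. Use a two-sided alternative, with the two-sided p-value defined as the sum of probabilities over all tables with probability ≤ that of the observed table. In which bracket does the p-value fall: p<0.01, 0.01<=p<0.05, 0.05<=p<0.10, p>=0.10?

p-value bracket: 0.05<=p<0.10

Margins: r₁=7, r₂=12, c₁=8, c₂=11, n=19
p_obs = C(7,5)·C(12,3)/C(19,8); sum pmf over tables with pmf ≤ p_obs
p-value (two-sided) = 0.07395
→ bracket: 0.05<=p<0.10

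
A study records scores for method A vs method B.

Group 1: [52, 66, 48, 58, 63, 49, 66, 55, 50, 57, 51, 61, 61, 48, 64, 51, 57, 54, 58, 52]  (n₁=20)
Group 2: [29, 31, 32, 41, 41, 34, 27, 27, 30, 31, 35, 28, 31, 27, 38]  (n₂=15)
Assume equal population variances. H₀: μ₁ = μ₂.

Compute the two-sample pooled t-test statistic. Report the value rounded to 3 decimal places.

x̄₁=56.050, s₁=5.951, n₁=20
x̄₂=32.133, s₂=4.764, n₂=15
s_p² = [19·5.951² + 14·4.764²]/33 = 30.0207
SE = √(s_p²·(1/20+1/15)) = 1.8715
t = (56.050−32.133)/1.8715 = 12.7796
df = 33

test statistic = 12.780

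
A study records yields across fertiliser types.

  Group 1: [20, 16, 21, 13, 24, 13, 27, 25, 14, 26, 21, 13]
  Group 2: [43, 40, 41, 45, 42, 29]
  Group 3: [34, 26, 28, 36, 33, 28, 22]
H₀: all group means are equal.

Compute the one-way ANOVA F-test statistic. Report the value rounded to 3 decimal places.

test statistic = 30.514

Group means [19.42, 40.00, 29.57], grand mean 27.200
SSB = Σnᵢ(x̄ᵢ−x̄)² = 1749.369; SSW = ΣΣ(x−x̄ᵢ)² = 630.631
MSB = 1749.369/2 = 874.6845; MSW = 630.631/22 = 28.6650
F = MSB/MSW = 30.5140
df = (2, 22)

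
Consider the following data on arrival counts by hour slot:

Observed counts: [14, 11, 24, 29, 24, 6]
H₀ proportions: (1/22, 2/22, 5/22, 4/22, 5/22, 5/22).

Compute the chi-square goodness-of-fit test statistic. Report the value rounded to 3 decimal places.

test statistic = 35.479

n = 108; E_i = n·p_i = [4.91, 9.82, 24.55, 19.64, 24.55, 24.55]
χ² = (14−4.91)²/4.91 + (11−9.82)²/9.82 + (24−24.55)²/24.55 + (29−19.64)²/19.64 + (24−24.55)²/24.55 + (6−24.55)²/24.55 = 35.4787
df = 5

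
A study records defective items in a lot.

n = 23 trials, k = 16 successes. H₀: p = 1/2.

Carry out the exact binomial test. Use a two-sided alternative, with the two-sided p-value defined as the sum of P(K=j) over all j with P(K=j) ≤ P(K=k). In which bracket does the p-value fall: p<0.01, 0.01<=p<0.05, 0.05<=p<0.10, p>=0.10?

Exact binomial: n=23, k=16, p₀=1/2=0.5000
P(X=j) = C(n,j)·p₀^j·(1−p₀)^(n−j); p = Σ P(X=j) over j with P(X=j) ≤ P(X=16)
p-value (two-sided) = 0.09314
→ bracket: 0.05<=p<0.10

p-value bracket: 0.05<=p<0.10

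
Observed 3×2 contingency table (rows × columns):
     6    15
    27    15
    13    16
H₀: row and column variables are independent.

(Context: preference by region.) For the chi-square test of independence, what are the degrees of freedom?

degrees of freedom = 2

df = (r−1)(c−1) = (3−1)·(2−1) = 2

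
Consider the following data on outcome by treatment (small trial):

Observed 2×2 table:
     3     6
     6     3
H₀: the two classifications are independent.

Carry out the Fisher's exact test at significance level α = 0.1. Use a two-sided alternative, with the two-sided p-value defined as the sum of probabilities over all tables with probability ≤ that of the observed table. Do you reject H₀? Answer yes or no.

reject H₀: no

Margins: r₁=9, r₂=9, c₁=9, c₂=9, n=18
p_obs = C(9,3)·C(9,6)/C(18,9); sum pmf over tables with pmf ≤ p_obs
p-value (two-sided) = 0.34694
At α=0.1: p ≥ α → fail to reject H₀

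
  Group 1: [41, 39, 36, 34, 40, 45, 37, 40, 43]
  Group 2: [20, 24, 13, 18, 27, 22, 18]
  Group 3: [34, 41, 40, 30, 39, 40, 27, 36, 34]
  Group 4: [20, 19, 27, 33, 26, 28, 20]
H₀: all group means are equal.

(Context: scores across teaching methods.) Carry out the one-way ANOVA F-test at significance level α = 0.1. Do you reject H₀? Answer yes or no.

Group means [39.44, 20.29, 35.67, 24.71], grand mean 30.969
SSB = Σnᵢ(x̄ᵢ−x̄)² = 1917.889; SSW = ΣΣ(x−x̄ᵢ)² = 573.079
MSB = 1917.889/3 = 639.2965; MSW = 573.079/28 = 20.4671
F = MSB/MSW = 31.2353
df = (3, 28)
p-value (upper-tail) = 0.00000
At α=0.1: p < α → reject H₀

reject H₀: yes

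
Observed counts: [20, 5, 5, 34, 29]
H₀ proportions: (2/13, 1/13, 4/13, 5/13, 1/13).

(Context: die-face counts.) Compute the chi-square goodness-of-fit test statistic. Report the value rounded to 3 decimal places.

n = 93; E_i = n·p_i = [14.31, 7.15, 28.62, 35.77, 7.15]
χ² = (20−14.31)²/14.31 + (5−7.15)²/7.15 + (5−28.62)²/28.62 + (34−35.77)²/35.77 + (29−7.15)²/7.15 = 89.2027
df = 4

test statistic = 89.203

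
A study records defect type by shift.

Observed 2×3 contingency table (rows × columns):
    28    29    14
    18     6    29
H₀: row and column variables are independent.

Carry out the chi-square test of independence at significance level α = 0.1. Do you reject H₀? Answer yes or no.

reject H₀: yes

Row totals [71, 53], col totals [46, 35, 43], n=124
χ² = (28−26.34)²/26.34 + (29−20.04)²/20.04 + (14−24.62)²/24.62 + (18−19.66)²/19.66 + (6−14.96)²/14.96 + (29−18.38)²/18.38 = 20.3364
df = 2
p-value (upper-tail) = 0.00004
At α=0.1: p < α → reject H₀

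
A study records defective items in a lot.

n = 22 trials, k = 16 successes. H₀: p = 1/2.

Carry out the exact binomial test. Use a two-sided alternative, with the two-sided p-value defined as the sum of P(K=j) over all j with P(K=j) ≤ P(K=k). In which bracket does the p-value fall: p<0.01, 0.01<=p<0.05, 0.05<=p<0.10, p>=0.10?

Exact binomial: n=22, k=16, p₀=1/2=0.5000
P(X=j) = C(n,j)·p₀^j·(1−p₀)^(n−j); p = Σ P(X=j) over j with P(X=j) ≤ P(X=16)
p-value (two-sided) = 0.05248
→ bracket: 0.05<=p<0.10

p-value bracket: 0.05<=p<0.10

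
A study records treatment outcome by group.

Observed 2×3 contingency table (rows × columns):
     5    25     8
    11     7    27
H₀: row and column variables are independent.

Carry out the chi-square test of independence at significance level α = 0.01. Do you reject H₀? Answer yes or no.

reject H₀: yes

Row totals [38, 45], col totals [16, 32, 35], n=83
χ² = (5−7.33)²/7.33 + (25−14.65)²/14.65 + (8−16.02)²/16.02 + (11−8.67)²/8.67 + (7−17.35)²/17.35 + (27−18.98)²/18.98 = 22.2572
df = 2
p-value (upper-tail) = 0.00001
At α=0.01: p < α → reject H₀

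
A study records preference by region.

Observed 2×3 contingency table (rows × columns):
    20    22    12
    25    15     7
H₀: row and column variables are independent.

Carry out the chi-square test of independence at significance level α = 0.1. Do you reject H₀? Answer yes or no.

Row totals [54, 47], col totals [45, 37, 19], n=101
χ² = (20−24.06)²/24.06 + (22−19.78)²/19.78 + (12−10.16)²/10.16 + (25−20.94)²/20.94 + (15−17.22)²/17.22 + (7−8.84)²/8.84 = 2.7236
df = 2
p-value (upper-tail) = 0.25620
At α=0.1: p ≥ α → fail to reject H₀

reject H₀: no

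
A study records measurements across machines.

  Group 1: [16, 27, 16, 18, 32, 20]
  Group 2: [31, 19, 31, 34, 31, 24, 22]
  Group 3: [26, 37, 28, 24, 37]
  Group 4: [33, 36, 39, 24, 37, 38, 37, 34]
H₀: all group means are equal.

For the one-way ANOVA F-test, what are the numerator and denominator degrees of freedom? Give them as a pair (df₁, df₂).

degrees of freedom = [3, 22]

k = 4 groups, N = 26 total
df = (k−1, N−k) = (4−1, 26−4) = (3, 22)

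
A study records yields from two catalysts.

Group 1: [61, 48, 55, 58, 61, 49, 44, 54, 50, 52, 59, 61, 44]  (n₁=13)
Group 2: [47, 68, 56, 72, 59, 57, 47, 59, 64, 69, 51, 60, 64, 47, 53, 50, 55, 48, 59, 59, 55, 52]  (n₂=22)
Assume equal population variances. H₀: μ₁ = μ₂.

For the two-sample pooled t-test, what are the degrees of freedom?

df = n₁ + n₂ − 2 = 13 + 22 − 2 = 33

degrees of freedom = 33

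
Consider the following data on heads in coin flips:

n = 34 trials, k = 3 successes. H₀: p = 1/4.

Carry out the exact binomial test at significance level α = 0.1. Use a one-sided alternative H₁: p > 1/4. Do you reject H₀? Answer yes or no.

reject H₀: no

Exact binomial: n=34, k=3, p₀=1/4=0.2500
P(X≥3) from Σ C(n,i)·p₀^i·(1−p₀)^(n−i)
p-value (one-sided, H₁ greater) = 0.99578
At α=0.1: p ≥ α → fail to reject H₀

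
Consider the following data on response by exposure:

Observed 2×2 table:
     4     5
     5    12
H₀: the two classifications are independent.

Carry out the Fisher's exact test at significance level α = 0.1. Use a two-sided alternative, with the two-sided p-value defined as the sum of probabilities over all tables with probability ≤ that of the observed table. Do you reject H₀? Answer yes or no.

Margins: r₁=9, r₂=17, c₁=9, c₂=17, n=26
p_obs = C(9,4)·C(17,5)/C(26,9); sum pmf over tables with pmf ≤ p_obs
p-value (two-sided) = 0.66729
At α=0.1: p ≥ α → fail to reject H₀

reject H₀: no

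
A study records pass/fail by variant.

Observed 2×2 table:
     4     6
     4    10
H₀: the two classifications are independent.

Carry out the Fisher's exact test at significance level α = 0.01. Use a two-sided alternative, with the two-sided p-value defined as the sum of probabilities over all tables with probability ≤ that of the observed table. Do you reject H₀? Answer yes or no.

reject H₀: no

Margins: r₁=10, r₂=14, c₁=8, c₂=16, n=24
p_obs = C(10,4)·C(14,4)/C(24,8); sum pmf over tables with pmf ≤ p_obs
p-value (two-sided) = 0.67335
At α=0.01: p ≥ α → fail to reject H₀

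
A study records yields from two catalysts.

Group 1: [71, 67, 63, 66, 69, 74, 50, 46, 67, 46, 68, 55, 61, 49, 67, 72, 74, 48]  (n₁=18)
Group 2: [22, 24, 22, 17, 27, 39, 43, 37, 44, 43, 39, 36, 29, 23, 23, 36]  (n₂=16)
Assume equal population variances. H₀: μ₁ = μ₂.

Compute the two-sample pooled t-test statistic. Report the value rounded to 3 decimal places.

test statistic = 9.213

x̄₁=61.833, s₁=10.048, n₁=18
x̄₂=31.500, s₂=9.026, n₂=16
s_p² = [17·10.048² + 15·9.026²]/32 = 91.8281
SE = √(s_p²·(1/18+1/16)) = 3.2925
t = (61.833−31.500)/3.2925 = 9.2127
df = 32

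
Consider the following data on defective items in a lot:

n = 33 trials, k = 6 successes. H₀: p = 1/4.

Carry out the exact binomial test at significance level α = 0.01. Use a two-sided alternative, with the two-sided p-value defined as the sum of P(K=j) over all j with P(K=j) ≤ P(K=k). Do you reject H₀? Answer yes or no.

Exact binomial: n=33, k=6, p₀=1/4=0.2500
P(X=j) = C(n,j)·p₀^j·(1−p₀)^(n−j); p = Σ P(X=j) over j with P(X=j) ≤ P(X=6)
p-value (two-sided) = 0.42769
At α=0.01: p ≥ α → fail to reject H₀

reject H₀: no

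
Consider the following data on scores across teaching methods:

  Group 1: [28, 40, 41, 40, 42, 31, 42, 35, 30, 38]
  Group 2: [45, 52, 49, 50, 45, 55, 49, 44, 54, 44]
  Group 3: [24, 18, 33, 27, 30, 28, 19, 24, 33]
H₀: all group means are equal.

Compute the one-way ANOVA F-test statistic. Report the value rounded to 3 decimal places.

Group means [36.70, 48.70, 26.22], grand mean 37.586
SSB = Σnᵢ(x̄ᵢ−x̄)² = 2405.279; SSW = ΣΣ(x−x̄ᵢ)² = 645.756
MSB = 2405.279/2 = 1202.6395; MSW = 645.756/26 = 24.8368
F = MSB/MSW = 48.4218
df = (2, 26)

test statistic = 48.422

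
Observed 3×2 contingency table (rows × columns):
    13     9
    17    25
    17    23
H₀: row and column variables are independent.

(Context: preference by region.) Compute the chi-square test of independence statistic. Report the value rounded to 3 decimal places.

Row totals [22, 42, 40], col totals [47, 57], n=104
χ² = (13−9.94)²/9.94 + (9−12.06)²/12.06 + (17−18.98)²/18.98 + (25−23.02)²/23.02 + (17−18.08)²/18.08 + (23−21.92)²/21.92 = 2.2100
df = 2

test statistic = 2.210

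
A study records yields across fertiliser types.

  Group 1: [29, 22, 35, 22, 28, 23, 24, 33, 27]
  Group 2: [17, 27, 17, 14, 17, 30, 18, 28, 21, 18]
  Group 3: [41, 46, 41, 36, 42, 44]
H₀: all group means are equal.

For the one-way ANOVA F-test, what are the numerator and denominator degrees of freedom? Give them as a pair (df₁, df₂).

degrees of freedom = [2, 22]

k = 3 groups, N = 25 total
df = (k−1, N−k) = (3−1, 25−3) = (2, 22)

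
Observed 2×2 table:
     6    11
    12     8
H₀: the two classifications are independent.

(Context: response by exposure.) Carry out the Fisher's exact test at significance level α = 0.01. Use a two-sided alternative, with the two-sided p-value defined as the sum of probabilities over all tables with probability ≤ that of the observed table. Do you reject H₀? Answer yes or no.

Margins: r₁=17, r₂=20, c₁=18, c₂=19, n=37
p_obs = C(17,6)·C(20,12)/C(37,18); sum pmf over tables with pmf ≤ p_obs
p-value (two-sided) = 0.19136
At α=0.01: p ≥ α → fail to reject H₀

reject H₀: no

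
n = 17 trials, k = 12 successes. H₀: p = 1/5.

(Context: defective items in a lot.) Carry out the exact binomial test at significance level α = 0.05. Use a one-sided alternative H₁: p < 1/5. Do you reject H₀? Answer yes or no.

Exact binomial: n=17, k=12, p₀=1/5=0.2000
P(X≤12) from Σ C(n,i)·p₀^i·(1−p₀)^(n−i)
p-value (one-sided, H₁ less) = 1.00000
At α=0.05: p ≥ α → fail to reject H₀

reject H₀: no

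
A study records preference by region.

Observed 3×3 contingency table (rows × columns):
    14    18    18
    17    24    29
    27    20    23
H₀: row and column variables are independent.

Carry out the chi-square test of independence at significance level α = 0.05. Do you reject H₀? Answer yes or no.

Row totals [50, 70, 70], col totals [58, 62, 70], n=190
χ² = (14−15.26)²/15.26 + (18−16.32)²/16.32 + (18−18.42)²/18.42 + (17−21.37)²/21.37 + (24−22.84)²/22.84 + (29−25.79)²/25.79 + (27−21.37)²/21.37 + (20−22.84)²/22.84 + (23−25.79)²/25.79 = 3.7790
df = 4
p-value (upper-tail) = 0.43674
At α=0.05: p ≥ α → fail to reject H₀

reject H₀: no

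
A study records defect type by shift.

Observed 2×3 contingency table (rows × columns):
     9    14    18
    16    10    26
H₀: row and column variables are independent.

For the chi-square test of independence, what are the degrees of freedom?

degrees of freedom = 2

df = (r−1)(c−1) = (2−1)·(3−1) = 2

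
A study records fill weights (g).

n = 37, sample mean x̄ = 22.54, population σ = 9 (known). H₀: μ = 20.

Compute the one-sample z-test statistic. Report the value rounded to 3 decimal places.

SE = σ/√n = 9/√37 = 1.4796
z = (x̄−μ₀)/SE = (22.54−20)/1.4796 = 1.7167

test statistic = 1.717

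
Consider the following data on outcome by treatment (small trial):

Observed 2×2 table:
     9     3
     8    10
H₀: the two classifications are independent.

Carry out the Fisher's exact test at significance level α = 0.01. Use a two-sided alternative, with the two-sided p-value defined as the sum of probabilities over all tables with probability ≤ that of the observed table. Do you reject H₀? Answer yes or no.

Margins: r₁=12, r₂=18, c₁=17, c₂=13, n=30
p_obs = C(12,9)·C(18,8)/C(30,17); sum pmf over tables with pmf ≤ p_obs
p-value (two-sided) = 0.14135
At α=0.01: p ≥ α → fail to reject H₀

reject H₀: no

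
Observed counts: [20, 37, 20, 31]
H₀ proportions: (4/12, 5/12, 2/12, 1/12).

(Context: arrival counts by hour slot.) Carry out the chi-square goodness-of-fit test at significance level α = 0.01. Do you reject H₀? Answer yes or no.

reject H₀: yes

n = 108; E_i = n·p_i = [36.00, 45.00, 18.00, 9.00]
χ² = (20−36.00)²/36.00 + (37−45.00)²/45.00 + (20−18.00)²/18.00 + (31−9.00)²/9.00 = 62.5333
df = 3
p-value (upper-tail) = 0.00000
At α=0.01: p < α → reject H₀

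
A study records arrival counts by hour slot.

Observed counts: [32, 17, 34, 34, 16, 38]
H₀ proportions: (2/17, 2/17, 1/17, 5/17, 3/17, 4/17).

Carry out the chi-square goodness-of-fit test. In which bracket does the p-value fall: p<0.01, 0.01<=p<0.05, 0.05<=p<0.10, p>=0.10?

n = 171; E_i = n·p_i = [20.12, 20.12, 10.06, 50.29, 30.18, 40.24]
χ² = (32−20.12)²/20.12 + (17−20.12)²/20.12 + (34−10.06)²/10.06 + (34−50.29)²/50.29 + (16−30.18)²/30.18 + (38−40.24)²/40.24 = 76.5472
df = 5
p-value (upper-tail) = 0.00000
→ bracket: p<0.01

p-value bracket: p<0.01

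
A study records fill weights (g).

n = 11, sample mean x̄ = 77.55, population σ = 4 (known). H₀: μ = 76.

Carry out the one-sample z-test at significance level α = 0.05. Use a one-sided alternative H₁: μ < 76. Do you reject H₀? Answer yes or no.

reject H₀: no

SE = σ/√n = 4/√11 = 1.2060
z = (x̄−μ₀)/SE = (77.55−76)/1.2060 = 1.2852
p-value (one-sided, H₁ less) = 0.90064
At α=0.05: p ≥ α → fail to reject H₀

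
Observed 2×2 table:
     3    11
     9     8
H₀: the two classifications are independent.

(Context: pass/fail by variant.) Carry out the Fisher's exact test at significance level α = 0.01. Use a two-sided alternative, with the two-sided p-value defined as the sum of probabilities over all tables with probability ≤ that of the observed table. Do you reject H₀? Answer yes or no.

Margins: r₁=14, r₂=17, c₁=12, c₂=19, n=31
p_obs = C(14,3)·C(17,9)/C(31,12); sum pmf over tables with pmf ≤ p_obs
p-value (two-sided) = 0.13782
At α=0.01: p ≥ α → fail to reject H₀

reject H₀: no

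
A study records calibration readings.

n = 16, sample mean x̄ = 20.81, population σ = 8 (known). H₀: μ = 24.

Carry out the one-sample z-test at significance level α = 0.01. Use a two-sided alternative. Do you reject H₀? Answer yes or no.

SE = σ/√n = 8/√16 = 2.0000
z = (x̄−μ₀)/SE = (20.81−24)/2.0000 = -1.5950
p-value (two-sided) = 0.11071
At α=0.01: p ≥ α → fail to reject H₀

reject H₀: no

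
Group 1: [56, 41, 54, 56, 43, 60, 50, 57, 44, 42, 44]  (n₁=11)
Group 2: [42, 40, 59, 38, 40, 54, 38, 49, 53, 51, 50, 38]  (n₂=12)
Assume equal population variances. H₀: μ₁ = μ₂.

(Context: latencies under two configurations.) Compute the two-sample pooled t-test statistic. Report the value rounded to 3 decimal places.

test statistic = 1.226

x̄₁=49.727, s₁=7.086, n₁=11
x̄₂=46.000, s₂=7.459, n₂=12
s_p² = [10·7.086² + 11·7.459²]/21 = 53.0563
SE = √(s_p²·(1/11+1/12)) = 3.0405
t = (49.727−46.000)/3.0405 = 1.2259
df = 21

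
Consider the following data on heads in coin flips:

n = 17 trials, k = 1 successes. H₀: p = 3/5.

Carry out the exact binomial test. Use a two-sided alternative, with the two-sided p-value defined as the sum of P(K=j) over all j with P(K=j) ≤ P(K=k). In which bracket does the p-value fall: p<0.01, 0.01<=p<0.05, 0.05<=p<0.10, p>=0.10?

Exact binomial: n=17, k=1, p₀=3/5=0.6000
P(X=j) = C(n,j)·p₀^j·(1−p₀)^(n−j); p = Σ P(X=j) over j with P(X=j) ≤ P(X=1)
p-value (two-sided) = 0.00000
→ bracket: p<0.01

p-value bracket: p<0.01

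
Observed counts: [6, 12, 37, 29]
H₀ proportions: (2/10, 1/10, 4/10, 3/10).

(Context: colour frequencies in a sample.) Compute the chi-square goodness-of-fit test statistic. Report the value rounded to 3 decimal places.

n = 84; E_i = n·p_i = [16.80, 8.40, 33.60, 25.20]
χ² = (6−16.80)²/16.80 + (12−8.40)²/8.40 + (37−33.60)²/33.60 + (29−25.20)²/25.20 = 9.4028
df = 3

test statistic = 9.403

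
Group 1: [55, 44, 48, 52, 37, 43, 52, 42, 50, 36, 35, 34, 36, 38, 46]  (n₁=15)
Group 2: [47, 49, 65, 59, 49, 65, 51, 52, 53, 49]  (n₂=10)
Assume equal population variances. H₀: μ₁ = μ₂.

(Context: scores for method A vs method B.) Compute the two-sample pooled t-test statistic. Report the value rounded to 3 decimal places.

test statistic = -3.791

x̄₁=43.200, s₁=7.043, n₁=15
x̄₂=53.900, s₂=6.707, n₂=10
s_p² = [14·7.043² + 9·6.707²]/23 = 47.7957
SE = √(s_p²·(1/15+1/10)) = 2.8224
t = (43.200−53.900)/2.8224 = -3.7911
df = 23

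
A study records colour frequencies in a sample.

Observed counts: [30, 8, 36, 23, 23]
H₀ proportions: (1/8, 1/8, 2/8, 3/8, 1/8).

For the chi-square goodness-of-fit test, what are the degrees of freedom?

degrees of freedom = 4

df = k − 1 = 5 − 1 = 4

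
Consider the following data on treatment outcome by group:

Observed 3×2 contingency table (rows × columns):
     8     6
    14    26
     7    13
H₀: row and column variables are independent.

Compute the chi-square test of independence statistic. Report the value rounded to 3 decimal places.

test statistic = 2.335

Row totals [14, 40, 20], col totals [29, 45], n=74
χ² = (8−5.49)²/5.49 + (6−8.51)²/8.51 + (14−15.68)²/15.68 + (26−24.32)²/24.32 + (7−7.84)²/7.84 + (13−12.16)²/12.16 = 2.3354
df = 2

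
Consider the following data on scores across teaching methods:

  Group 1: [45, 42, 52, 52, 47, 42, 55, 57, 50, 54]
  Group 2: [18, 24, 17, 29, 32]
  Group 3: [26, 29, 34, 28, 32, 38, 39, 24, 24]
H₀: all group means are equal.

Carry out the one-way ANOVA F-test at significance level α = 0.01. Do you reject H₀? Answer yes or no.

reject H₀: yes

Group means [49.60, 24.00, 30.44], grand mean 37.083
SSB = Σnᵢ(x̄ᵢ−x̄)² = 2819.211; SSW = ΣΣ(x−x̄ᵢ)² = 688.622
MSB = 2819.211/2 = 1409.6056; MSW = 688.622/21 = 32.7915
F = MSB/MSW = 42.9869
df = (2, 21)
p-value (upper-tail) = 0.00000
At α=0.01: p < α → reject H₀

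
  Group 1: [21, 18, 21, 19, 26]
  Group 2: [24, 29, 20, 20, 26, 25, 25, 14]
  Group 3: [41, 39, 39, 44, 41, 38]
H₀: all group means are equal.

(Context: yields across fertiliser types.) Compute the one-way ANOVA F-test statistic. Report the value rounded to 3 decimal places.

Group means [21.00, 22.88, 40.33], grand mean 27.895
SSB = Σnᵢ(x̄ᵢ−x̄)² = 1367.581; SSW = ΣΣ(x−x̄ᵢ)² = 214.208
MSB = 1367.581/2 = 683.7906; MSW = 214.208/16 = 13.3880
F = MSB/MSW = 51.0748
df = (2, 16)

test statistic = 51.075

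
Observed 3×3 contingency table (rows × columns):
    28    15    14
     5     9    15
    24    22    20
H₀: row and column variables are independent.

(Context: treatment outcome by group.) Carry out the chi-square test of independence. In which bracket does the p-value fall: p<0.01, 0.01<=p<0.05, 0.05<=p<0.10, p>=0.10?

p-value bracket: 0.01<=p<0.05

Row totals [57, 29, 66], col totals [57, 46, 49], n=152
χ² = (28−21.38)²/21.38 + (15−17.25)²/17.25 + (14−18.38)²/18.38 + (5−10.88)²/10.88 + (9−8.78)²/8.78 + (15−9.35)²/9.35 + (24−24.75)²/24.75 + (22−19.97)²/19.97 + (20−21.28)²/21.28 = 10.2892
df = 4
p-value (upper-tail) = 0.03583
→ bracket: 0.01<=p<0.05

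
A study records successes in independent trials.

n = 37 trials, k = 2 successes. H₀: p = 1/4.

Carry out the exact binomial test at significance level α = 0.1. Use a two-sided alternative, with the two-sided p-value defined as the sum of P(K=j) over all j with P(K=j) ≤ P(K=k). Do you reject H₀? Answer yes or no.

reject H₀: yes

Exact binomial: n=37, k=2, p₀=1/4=0.2500
P(X=j) = C(n,j)·p₀^j·(1−p₀)^(n−j); p = Σ P(X=j) over j with P(X=j) ≤ P(X=2)
p-value (two-sided) = 0.00368
At α=0.1: p < α → reject H₀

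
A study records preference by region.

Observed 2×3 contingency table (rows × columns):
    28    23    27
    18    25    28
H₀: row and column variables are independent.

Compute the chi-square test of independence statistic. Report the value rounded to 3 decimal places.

test statistic = 1.951

Row totals [78, 71], col totals [46, 48, 55], n=149
χ² = (28−24.08)²/24.08 + (23−25.13)²/25.13 + (27−28.79)²/28.79 + (18−21.92)²/21.92 + (25−22.87)²/22.87 + (28−26.21)²/26.21 = 1.9509
df = 2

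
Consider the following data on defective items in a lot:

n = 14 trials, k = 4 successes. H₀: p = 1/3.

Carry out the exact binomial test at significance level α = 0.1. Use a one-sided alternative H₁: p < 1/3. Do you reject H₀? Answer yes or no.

Exact binomial: n=14, k=4, p₀=1/3=0.3333
P(X≤4) from Σ C(n,i)·p₀^i·(1−p₀)^(n−i)
p-value (one-sided, H₁ less) = 0.47550
At α=0.1: p ≥ α → fail to reject H₀

reject H₀: no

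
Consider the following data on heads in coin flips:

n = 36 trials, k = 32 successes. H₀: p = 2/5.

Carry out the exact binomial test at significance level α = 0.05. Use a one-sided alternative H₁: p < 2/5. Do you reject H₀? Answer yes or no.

Exact binomial: n=36, k=32, p₀=2/5=0.4000
P(X≤32) from Σ C(n,i)·p₀^i·(1−p₀)^(n−i)
p-value (one-sided, H₁ less) = 1.00000
At α=0.05: p ≥ α → fail to reject H₀

reject H₀: no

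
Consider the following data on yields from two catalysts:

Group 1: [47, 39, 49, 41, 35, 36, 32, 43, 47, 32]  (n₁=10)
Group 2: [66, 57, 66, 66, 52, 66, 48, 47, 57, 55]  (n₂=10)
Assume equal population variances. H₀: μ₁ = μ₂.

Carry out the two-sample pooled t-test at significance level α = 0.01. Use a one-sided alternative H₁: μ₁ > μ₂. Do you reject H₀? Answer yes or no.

reject H₀: no

x̄₁=40.100, s₁=6.315, n₁=10
x̄₂=58.000, s₂=7.630, n₂=10
s_p² = [9·6.315² + 9·7.630²]/18 = 49.0500
SE = √(s_p²·(1/10+1/10)) = 3.1321
t = (40.100−58.000)/3.1321 = -5.7150
df = 18
p-value (one-sided, H₁ greater) = 0.99999
At α=0.01: p ≥ α → fail to reject H₀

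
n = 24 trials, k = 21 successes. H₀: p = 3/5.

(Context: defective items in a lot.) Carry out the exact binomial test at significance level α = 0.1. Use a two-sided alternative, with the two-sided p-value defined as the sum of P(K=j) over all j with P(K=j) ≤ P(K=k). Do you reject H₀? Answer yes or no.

reject H₀: yes

Exact binomial: n=24, k=21, p₀=3/5=0.6000
P(X=j) = C(n,j)·p₀^j·(1−p₀)^(n−j); p = Σ P(X=j) over j with P(X=j) ≤ P(X=21)
p-value (two-sided) = 0.00571
At α=0.1: p < α → reject H₀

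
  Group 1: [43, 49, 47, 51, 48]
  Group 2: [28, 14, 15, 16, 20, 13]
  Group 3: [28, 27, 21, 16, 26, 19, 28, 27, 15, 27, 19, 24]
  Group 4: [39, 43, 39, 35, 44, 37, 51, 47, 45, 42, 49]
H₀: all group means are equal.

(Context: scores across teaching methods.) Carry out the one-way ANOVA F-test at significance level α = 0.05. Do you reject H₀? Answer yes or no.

Group means [47.60, 17.67, 23.08, 42.82], grand mean 32.118
SSB = Σnᵢ(x̄ᵢ−x̄)² = 4690.443; SSW = ΣΣ(x−x̄ᵢ)² = 703.086
MSB = 4690.443/3 = 1563.4810; MSW = 703.086/30 = 23.4362
F = MSB/MSW = 66.7122
df = (3, 30)
p-value (upper-tail) = 0.00000
At α=0.05: p < α → reject H₀

reject H₀: yes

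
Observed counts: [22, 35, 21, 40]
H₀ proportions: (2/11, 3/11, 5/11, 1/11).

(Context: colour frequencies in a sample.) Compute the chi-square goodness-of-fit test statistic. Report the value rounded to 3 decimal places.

n = 118; E_i = n·p_i = [21.45, 32.18, 53.64, 10.73]
χ² = (22−21.45)²/21.45 + (35−32.18)²/32.18 + (21−53.64)²/53.64 + (40−10.73)²/10.73 = 99.9989
df = 3

test statistic = 99.999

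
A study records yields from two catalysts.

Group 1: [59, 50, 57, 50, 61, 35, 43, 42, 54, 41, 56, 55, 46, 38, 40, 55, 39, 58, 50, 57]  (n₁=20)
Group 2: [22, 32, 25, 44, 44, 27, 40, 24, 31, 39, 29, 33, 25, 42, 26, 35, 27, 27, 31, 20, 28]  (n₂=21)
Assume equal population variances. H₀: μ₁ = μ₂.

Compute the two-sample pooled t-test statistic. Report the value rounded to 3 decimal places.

x̄₁=49.300, s₁=8.131, n₁=20
x̄₂=31.000, s₂=7.190, n₂=21
s_p² = [19·8.131² + 20·7.190²]/39 = 58.7231
SE = √(s_p²·(1/20+1/21)) = 2.3943
t = (49.300−31.000)/2.3943 = 7.6433
df = 39

test statistic = 7.643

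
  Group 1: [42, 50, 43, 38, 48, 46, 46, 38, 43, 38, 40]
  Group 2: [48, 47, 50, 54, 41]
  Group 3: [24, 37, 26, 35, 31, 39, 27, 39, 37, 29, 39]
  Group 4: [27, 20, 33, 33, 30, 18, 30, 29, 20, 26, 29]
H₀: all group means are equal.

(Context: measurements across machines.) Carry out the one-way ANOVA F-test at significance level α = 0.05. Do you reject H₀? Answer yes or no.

Group means [42.91, 48.00, 33.00, 26.82], grand mean 36.053
SSB = Σnᵢ(x̄ᵢ−x̄)² = 2271.349; SSW = ΣΣ(x−x̄ᵢ)² = 874.545
MSB = 2271.349/3 = 757.1164; MSW = 874.545/34 = 25.7219
F = MSB/MSW = 29.4347
df = (3, 34)
p-value (upper-tail) = 0.00000
At α=0.05: p < α → reject H₀

reject H₀: yes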